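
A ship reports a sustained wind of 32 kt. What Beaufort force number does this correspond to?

32 kt lies in the Beaufort 7 band (near gale, 28–33 kt).

Beaufort force 7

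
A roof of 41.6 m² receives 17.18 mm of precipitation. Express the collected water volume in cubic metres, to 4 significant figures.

1 mm over 1 m² is 1 L, so volume = 17.18 × 41.6 = 714.688 L = 0.7147 m³.

0.7147 cubic metres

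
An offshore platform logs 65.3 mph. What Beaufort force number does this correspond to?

65.3 mph = 29.2 m/s, which is Beaufort 11 (violent storm, 28.5–32.6 m/s).

Beaufort force 11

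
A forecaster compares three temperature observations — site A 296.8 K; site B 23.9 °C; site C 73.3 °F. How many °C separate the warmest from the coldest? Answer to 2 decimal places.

site A: 296.8 K = 23.650 °C.
site C: 73.3 °F = 22.944 °C.
Spread: 23.900 − 22.944 = 0.956 °C.

0.96 °C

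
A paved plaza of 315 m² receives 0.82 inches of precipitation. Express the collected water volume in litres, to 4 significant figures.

6561 litres

Depth: 0.82 in × 25.4 = 20.828 mm.
1 mm over 1 m² is 1 L, so volume = 20.828 × 315 = 6560.82 L ≈ 6561 L.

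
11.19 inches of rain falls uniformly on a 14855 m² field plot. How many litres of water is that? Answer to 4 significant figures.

4222000 litres

Depth: 11.19 in × 25.4 = 284.226 mm.
1 mm over 1 m² is 1 L, so volume = 284.226 × 14855 = 4222177.2 L ≈ 4222000 L.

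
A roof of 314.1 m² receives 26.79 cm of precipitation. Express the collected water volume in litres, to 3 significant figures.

Depth: 26.79 cm × 10 = 267.9 mm.
1 mm over 1 m² is 1 L, so volume = 267.9 × 314.1 = 84147.39 L ≈ 84100 L.

84100 litres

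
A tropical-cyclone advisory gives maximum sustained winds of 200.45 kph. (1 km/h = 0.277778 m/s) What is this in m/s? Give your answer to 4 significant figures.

1 km/h = 0.277778 m/s, so 200.45 × 0.277778 = 55.68 m/s.

55.68 m/s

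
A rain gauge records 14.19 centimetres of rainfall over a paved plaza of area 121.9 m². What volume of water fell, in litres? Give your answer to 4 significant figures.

Depth: 14.19 cm × 10 = 141.9 mm.
1 mm over 1 m² is 1 L, so volume = 141.9 × 121.9 = 17297.61 L ≈ 17300 L.

17300 litres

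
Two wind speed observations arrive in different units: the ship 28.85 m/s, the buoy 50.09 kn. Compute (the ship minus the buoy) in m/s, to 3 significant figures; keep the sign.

3.08 m/s

the buoy: 50.09 kt = 25.7685 m/s.
Difference: 28.8500 − 25.7685 = 3.08 m/s.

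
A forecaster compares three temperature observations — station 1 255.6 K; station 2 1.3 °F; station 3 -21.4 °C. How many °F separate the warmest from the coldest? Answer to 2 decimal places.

7.82 °F

station 1: 255.6 K = -17.550 °C.
station 2: 1.3 °F = -17.056 °C.
Spread: (-17.056) − (-21.400) = 4.344 °C = 7.82 °F.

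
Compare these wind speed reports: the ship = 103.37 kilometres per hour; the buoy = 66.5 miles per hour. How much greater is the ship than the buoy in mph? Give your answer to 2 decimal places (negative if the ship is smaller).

the ship: 103.37 km/h = 64.2311 mph.
Difference: 64.2311 − 66.5000 = -2.27 mph.

-2.27 mph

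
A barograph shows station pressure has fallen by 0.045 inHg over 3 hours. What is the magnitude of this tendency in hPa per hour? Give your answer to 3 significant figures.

0.045 inHg / 3 h × 33.8639 hPa/inHg = 0.508 hPa/h.

0.508 hPa per hour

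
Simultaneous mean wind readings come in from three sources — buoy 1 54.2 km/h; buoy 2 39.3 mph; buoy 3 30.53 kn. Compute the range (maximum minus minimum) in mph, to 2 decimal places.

5.62 mph

buoy 1: 54.2 km/h = 33.6783 mph.
buoy 3: 30.53 kt = 35.1333 mph.
Spread: 39.3000 − 33.6783 = 5.62 mph.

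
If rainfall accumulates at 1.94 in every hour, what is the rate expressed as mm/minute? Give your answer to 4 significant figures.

0.8213 mm/minute

1.94 in/hour × 25.4 mm/in × 0.0166667 hour/minute = 0.8213 mm/minute.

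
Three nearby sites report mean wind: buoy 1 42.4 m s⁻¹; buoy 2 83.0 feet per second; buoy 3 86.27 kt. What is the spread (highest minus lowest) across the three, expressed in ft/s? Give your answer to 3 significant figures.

buoy 1: 42.4 m/s = 139.108 ft/s.
buoy 3: 86.27 kt = 145.607 ft/s.
Spread: 145.607 − 83.000 = 62.6 ft/s.

62.6 ft/s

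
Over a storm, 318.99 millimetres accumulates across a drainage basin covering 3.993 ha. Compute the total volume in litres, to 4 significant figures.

12740000 litres

Area: 3.993 ha = 39930 m².
1 mm over 1 m² is 1 L, so volume = 318.99 × 39930 = 12737271 L ≈ 12740000 L.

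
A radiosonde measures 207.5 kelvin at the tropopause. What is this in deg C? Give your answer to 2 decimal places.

-65.65 °C

°C = 207.5 − 273.15 = -65.65 °C.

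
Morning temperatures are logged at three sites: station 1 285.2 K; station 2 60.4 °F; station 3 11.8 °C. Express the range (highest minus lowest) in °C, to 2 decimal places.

station 1: 285.2 K = 12.050 °C.
station 2: 60.4 °F = 15.778 °C.
Spread: 15.778 − 11.800 = 3.978 °C.

3.98 °C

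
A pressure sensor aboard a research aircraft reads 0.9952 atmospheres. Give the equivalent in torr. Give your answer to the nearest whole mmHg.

1 atm = 760 mmHg, so 0.9952 × 760 = 756 mmHg.

756 mmHg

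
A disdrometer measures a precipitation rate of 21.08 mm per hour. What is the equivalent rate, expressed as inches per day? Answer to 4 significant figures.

21.08 mm/hour × 0.0393701 in/mm × 24 hour/day = 19.92 in/day.

19.92 in/day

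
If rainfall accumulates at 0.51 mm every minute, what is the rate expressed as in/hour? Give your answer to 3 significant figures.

1.20 in/hour

0.51 mm/minute × 0.0393701 in/mm × 60 minute/hour = 1.20 in/hour.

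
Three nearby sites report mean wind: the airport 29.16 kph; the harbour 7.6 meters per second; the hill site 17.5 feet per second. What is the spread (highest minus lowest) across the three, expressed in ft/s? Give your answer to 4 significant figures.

the airport: 29.16 km/h = 26.57480 ft/s.
the harbour: 7.6 m/s = 24.93438 ft/s.
Spread: 26.57480 − 17.50000 = 9.075 ft/s.

9.075 ft/s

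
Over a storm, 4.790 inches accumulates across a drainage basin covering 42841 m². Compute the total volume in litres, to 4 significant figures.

Depth: 4.790 in × 25.4 = 121.666 mm.
1 mm over 1 m² is 1 L, so volume = 121.666 × 42841 = 5212293.1 L ≈ 5212000 L.

5212000 litres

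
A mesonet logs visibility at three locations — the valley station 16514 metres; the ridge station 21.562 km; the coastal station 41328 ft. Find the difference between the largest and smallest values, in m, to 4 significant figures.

8965 m

the ridge station: 21.562 km = 21562.00 m.
the coastal station: 41328 ft = 12596.77 m.
Spread: 21562.00 − 12596.77 = 8965 m.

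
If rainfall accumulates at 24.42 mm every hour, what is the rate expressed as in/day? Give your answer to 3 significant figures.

24.42 mm/hour × 0.0393701 in/mm × 24 hour/day = 23.1 in/day.

23.1 in/day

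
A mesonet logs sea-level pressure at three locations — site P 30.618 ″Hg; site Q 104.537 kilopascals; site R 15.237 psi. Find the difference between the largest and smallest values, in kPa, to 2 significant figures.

1.4 kPa

site P: 30.618 inHg = 103.684 kPa.
site R: 15.237 psi = 105.055 kPa.
Spread: 105.055 − 103.684 = 1.4 kPa.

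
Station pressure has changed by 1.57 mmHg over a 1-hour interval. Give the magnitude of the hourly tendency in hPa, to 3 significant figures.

2.09 hPa per hour

1.57 mmHg / 1 h × 1.33322 hPa/mmHg = 2.09 hPa/h.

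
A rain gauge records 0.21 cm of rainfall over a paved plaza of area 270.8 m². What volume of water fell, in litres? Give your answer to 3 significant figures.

Depth: 0.21 cm × 10 = 2.1 mm.
1 mm over 1 m² is 1 L, so volume = 2.1 × 270.8 = 568.68 L ≈ 569 L.

569 litres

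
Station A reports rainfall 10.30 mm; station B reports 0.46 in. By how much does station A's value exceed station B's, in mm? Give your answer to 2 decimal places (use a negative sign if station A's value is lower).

station B: 0.46 in = 11.6840 mm.
Difference: 10.3000 − 11.6840 = -1.38 mm.

-1.38 mm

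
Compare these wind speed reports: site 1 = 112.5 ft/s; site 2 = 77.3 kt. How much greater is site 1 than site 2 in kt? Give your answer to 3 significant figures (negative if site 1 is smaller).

-10.6 kt

site 1: 112.5 ft/s = 66.654 kt.
Difference: 66.654 − 77.300 = -10.6 kt.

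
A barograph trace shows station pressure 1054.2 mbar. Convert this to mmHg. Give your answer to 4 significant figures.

1 mb = 0.750062 mmHg, so 1054.2 × 0.750062 = 790.7 mmHg.

790.7 mmHg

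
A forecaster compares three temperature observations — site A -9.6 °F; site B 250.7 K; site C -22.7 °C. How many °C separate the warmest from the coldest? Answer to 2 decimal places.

0.66 °C

site A: -9.6 °F = -23.111 °C.
site B: 250.7 K = -22.450 °C.
Spread: (-22.450) − (-23.111) = 0.661 °C.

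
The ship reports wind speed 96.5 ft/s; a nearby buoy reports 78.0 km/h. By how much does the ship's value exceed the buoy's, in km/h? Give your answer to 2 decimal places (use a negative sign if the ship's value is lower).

27.89 km/h

the ship: 96.5 ft/s = 105.8875 km/h.
Difference: 105.8875 − 78.0000 = 27.89 km/h.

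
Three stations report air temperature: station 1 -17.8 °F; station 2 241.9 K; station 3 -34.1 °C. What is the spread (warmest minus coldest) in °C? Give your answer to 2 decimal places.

6.43 °C

station 1: -17.8 °F = -27.667 °C.
station 2: 241.9 K = -31.250 °C.
Spread: (-27.667) − (-34.100) = 6.433 °C.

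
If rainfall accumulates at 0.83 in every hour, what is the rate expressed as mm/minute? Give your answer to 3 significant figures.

0.351 mm/minute

0.83 in/hour × 25.4 mm/in × 0.0166667 hour/minute = 0.351 mm/minute.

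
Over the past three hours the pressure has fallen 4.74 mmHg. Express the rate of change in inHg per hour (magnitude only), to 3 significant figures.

4.74 mmHg / 3 h × 0.0393701 inHg/mmHg = 0.0622 inHg/h.

0.0622 inHg per hour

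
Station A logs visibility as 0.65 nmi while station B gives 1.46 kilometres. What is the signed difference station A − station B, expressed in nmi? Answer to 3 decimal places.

-0.138 nmi

station B: 1.46 km = 0.78834 nmi.
Difference: 0.65000 − 0.78834 = -0.138 nmi.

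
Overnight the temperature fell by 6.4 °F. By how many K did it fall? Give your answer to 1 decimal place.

3.6 K

A change of 1 °C equals a change of 1.8 °F: ΔK = 6.4 × 0.5556 = 3.6 K.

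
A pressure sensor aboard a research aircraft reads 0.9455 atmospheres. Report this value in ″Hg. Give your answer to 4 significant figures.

28.29 inHg

1 atm = 29.9213 inHg, so 0.9455 × 29.9213 = 28.29 inHg.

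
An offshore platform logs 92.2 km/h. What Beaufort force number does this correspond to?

Beaufort force 10

92.2 km/h = 25.6 m/s, which is Beaufort 10 (storm, 24.5–28.4 m/s).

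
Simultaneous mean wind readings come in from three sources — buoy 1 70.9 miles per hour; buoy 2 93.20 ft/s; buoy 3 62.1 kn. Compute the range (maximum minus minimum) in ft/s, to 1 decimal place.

buoy 1: 70.9 mph = 103.987 ft/s.
buoy 3: 62.1 kt = 104.813 ft/s.
Spread: 104.813 − 93.200 = 11.6 ft/s.

11.6 ft/s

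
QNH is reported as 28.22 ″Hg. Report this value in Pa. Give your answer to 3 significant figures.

1 inHg = 3386.39 Pa, so 28.22 × 3386.39 = 95600 Pa.

95600 Pa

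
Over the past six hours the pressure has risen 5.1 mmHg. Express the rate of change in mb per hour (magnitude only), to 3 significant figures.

5.1 mmHg / 6 h × 1.33322 mb/mmHg = 1.13 mb/h.

1.13 mb per hour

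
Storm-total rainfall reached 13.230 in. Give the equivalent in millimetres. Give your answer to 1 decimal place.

1 in = 25.4 mm, so 13.230 × 25.4 = 336.0 mm.

336.0 mm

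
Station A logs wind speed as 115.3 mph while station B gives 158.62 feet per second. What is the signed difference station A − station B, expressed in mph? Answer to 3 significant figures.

station B: 158.62 ft/s = 108.1500 mph.
Difference: 115.3000 − 108.1500 = 7.15 mph.

7.15 mph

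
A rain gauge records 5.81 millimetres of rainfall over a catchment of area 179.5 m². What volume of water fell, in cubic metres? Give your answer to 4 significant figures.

1.043 cubic metres

1 mm over 1 m² is 1 L, so volume = 5.81 × 179.5 = 1042.895 L = 1.043 m³.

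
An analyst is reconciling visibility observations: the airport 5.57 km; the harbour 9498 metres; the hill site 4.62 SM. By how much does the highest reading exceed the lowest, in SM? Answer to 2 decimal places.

2.44 SM

the airport: 5.57 km = 3.4610 SM.
the harbour: 9498 m = 5.9018 SM.
Spread: 5.9018 − 3.4610 = 2.44 SM.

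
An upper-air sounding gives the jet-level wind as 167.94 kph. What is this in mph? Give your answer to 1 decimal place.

104.4 mph

1 km/h = 0.621371 mph, so 167.94 × 0.621371 = 104.4 mph.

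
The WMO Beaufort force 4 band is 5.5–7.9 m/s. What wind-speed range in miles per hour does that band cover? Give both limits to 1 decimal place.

12.3 to 17.7 mph

5.5–7.9 m/s × 2.237 = 12.3–17.7 mph.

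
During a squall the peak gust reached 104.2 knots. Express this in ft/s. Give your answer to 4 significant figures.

1 kt = 1.68781 ft/s, so 104.2 × 1.68781 = 175.9 ft/s.

175.9 ft/s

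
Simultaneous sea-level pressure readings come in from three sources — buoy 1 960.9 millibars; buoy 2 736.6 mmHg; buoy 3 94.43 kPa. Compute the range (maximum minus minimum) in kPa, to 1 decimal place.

buoy 1: 960.9 mb = 96.090 kPa.
buoy 2: 736.6 mmHg = 98.205 kPa.
Spread: 98.205 − 94.430 = 3.8 kPa.

3.8 kPa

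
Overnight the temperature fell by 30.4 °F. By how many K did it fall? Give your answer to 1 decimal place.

For a temperature change the 32° offset cancels: ΔK = 30.4 × 0.5556 = 16.9 K.

16.9 K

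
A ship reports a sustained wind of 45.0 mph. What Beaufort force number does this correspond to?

Beaufort force 8

45.0 mph = 20.1 m/s, which is Beaufort 8 (gale, 17.2–20.7 m/s).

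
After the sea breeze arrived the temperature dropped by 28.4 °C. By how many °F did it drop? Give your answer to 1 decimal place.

For a temperature change the 32° offset cancels: Δ°F = 28.4 × 1.8 = 51.1 °F.

51.1 °F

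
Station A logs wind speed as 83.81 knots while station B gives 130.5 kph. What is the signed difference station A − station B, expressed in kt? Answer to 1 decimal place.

station B: 130.5 km/h = 70.464 kt.
Difference: 83.810 − 70.464 = 13.3 kt.

13.3 kt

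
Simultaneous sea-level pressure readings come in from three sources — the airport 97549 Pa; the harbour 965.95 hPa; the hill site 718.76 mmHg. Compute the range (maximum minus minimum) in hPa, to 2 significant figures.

the airport: 97549 Pa = 975.49 hPa.
the hill site: 718.76 mmHg = 958.27 hPa.
Spread: 975.49 − 958.27 = 17 hPa.

17 hPa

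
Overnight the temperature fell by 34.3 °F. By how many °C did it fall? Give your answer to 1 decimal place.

19.1 °C

A change of 1 °C equals a change of 1.8 °F: Δ°C = 34.3 × 0.5556 = 19.1 °C.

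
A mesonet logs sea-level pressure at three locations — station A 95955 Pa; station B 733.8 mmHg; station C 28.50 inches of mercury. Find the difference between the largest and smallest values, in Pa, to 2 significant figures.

1900 Pa

station B: 733.8 mmHg = 97831.97 Pa.
station C: 28.50 inHg = 96512.09 Pa.
Spread: 97831.97 − 95955.00 = 1900 Pa.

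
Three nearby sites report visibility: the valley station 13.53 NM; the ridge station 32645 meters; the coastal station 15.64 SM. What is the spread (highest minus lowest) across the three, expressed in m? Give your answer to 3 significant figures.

7590 m

the valley station: 13.53 nmi = 25057.56 m.
the coastal station: 15.64 SM = 25170.14 m.
Spread: 32645.00 − 25057.56 = 7590 m.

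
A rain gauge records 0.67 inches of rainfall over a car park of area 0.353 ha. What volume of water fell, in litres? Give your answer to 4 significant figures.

60070 litres

Depth: 0.67 in × 25.4 = 17.018 mm.
Area: 0.353 ha = 3530 m².
1 mm over 1 m² is 1 L, so volume = 17.018 × 3530 = 60073.54 L ≈ 60070 L.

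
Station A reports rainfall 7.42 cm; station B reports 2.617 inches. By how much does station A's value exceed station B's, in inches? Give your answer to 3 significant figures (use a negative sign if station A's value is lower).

station A: 7.42 cm = 2.92126 in.
Difference: 2.92126 − 2.61700 = 0.304 in.

0.304 in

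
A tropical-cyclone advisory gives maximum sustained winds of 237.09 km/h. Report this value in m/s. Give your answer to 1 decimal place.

1 km/h = 0.277778 m/s, so 237.09 × 0.277778 = 65.9 m/s.

65.9 m/s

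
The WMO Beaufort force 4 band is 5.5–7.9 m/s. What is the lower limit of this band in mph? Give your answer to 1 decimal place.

12.3 mph

5.5–7.9 m/s × 2.237 = 12.3–17.7 mph.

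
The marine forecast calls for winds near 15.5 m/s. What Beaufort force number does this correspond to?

15.5 m/s lies in the Beaufort 7 band (near gale, 13.9–17.1 m/s).

Beaufort force 7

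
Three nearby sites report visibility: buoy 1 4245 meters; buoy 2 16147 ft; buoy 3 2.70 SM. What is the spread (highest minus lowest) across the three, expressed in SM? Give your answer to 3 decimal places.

0.420 SM

buoy 1: 4245 m = 2.63772 SM.
buoy 2: 16147 ft = 3.05814 SM.
Spread: 3.05814 − 2.63772 = 0.420 SM.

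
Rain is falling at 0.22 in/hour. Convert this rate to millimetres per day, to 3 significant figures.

134 mm/day

0.22 in/hour × 25.4 mm/in × 24 hour/day = 134 mm/day.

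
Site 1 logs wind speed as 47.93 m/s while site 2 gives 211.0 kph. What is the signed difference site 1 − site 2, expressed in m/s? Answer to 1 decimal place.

site 2: 211.0 km/h = 58.611 m/s.
Difference: 47.930 − 58.611 = -10.7 m/s.

-10.7 m/s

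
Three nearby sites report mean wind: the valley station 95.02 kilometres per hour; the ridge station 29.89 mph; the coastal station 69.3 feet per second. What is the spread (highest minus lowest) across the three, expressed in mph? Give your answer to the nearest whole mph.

29 mph

the valley station: 95.02 km/h = 59.04 mph.
the coastal station: 69.3 ft/s = 47.25 mph.
Spread: 59.04 − 29.89 = 29 mph.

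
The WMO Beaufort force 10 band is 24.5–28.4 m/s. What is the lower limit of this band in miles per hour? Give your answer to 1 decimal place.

24.5–28.4 m/s × 2.237 = 54.8–63.5 mph.

54.8 mph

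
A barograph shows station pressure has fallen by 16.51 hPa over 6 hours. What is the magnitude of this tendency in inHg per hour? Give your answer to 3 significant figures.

16.51 hPa / 6 h × 0.02953 inHg/hPa = 0.0813 inHg/h.

0.0813 inHg per hour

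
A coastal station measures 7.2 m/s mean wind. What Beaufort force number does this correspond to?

Beaufort force 4

7.2 m/s lies in the Beaufort 4 band (moderate breeze, 5.5–7.9 m/s).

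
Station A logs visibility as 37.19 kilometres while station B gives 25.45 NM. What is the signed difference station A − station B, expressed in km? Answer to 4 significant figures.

station B: 25.45 nmi = 47.13340 km.
Difference: 37.19000 − 47.13340 = -9.943 km.

-9.943 km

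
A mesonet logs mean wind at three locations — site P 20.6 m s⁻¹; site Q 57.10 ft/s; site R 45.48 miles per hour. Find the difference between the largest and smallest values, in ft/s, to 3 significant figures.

site P: 20.6 m/s = 67.585 ft/s.
site R: 45.48 mph = 66.704 ft/s.
Spread: 67.585 − 57.100 = 10.5 ft/s.

10.5 ft/s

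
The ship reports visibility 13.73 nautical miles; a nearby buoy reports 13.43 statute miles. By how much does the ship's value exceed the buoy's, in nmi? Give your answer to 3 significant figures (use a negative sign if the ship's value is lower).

2.06 nmi

the buoy: 13.43 SM = 11.6704 nmi.
Difference: 13.7300 − 11.6704 = 2.06 nmi.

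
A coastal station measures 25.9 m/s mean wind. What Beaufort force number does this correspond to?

25.9 m/s lies in the Beaufort 10 band (storm, 24.5–28.4 m/s).

Beaufort force 10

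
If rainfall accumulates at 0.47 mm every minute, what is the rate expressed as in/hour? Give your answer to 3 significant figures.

0.47 mm/minute × 0.0393701 in/mm × 60 minute/hour = 1.11 in/hour.

1.11 in/hour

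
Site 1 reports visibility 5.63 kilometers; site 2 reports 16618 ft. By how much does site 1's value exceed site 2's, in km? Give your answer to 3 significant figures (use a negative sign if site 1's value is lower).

site 2: 16618 ft = 5.06517 km.
Difference: 5.63000 − 5.06517 = 0.565 km.

0.565 km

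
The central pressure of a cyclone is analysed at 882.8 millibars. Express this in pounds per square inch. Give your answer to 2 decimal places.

12.80 psi

1 mb = 0.0145038 psi, so 882.8 × 0.0145038 = 12.80 psi.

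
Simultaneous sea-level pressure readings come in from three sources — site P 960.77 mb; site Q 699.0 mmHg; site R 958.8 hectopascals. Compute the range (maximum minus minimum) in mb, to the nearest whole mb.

site Q: 699.0 mmHg = 931.92 mb.
site R: 958.8 hPa = 958.80 mb.
Spread: 960.77 − 931.92 = 29 mb.

29 mb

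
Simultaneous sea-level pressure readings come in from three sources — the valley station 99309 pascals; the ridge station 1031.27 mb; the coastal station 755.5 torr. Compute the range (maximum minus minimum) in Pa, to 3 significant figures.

the ridge station: 1031.27 mb = 103127.00 Pa.
the coastal station: 755.5 mmHg = 100725.06 Pa.
Spread: 103127.00 − 99309.00 = 3820 Pa.

3820 Pa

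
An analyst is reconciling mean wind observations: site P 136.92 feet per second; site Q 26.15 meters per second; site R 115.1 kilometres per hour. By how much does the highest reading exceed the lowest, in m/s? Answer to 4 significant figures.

site P: 136.92 ft/s = 41.7332 m/s.
site R: 115.1 km/h = 31.9722 m/s.
Spread: 41.7332 − 26.1500 = 15.58 m/s.

15.58 m/s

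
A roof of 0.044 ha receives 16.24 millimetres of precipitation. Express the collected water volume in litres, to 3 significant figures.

Area: 0.044 ha = 440 m².
1 mm over 1 m² is 1 L, so volume = 16.24 × 440 = 7145.6 L ≈ 7150 L.

7150 litres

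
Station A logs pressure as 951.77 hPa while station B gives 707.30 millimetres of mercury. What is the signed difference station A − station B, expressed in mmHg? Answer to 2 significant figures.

6.6 mmHg

station A: 951.77 hPa = 713.886 mmHg.
Difference: 713.886 − 707.300 = 6.6 mmHg.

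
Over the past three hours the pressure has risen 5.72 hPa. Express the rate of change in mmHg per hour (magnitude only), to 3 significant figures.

5.72 hPa / 3 h × 0.750062 mmHg/hPa = 1.43 mmHg/h.

1.43 mmHg per hour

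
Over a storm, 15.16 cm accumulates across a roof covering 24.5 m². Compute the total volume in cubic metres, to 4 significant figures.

3.714 cubic metres

Depth: 15.16 cm × 10 = 151.6 mm.
1 mm over 1 m² is 1 L, so volume = 151.6 × 24.5 = 3714.2 L = 3.714 m³.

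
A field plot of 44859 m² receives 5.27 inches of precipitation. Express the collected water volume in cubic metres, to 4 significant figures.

Depth: 5.27 in × 25.4 = 133.858 mm.
1 mm over 1 m² is 1 L, so volume = 133.858 × 44859 = 6004736 L = 6005 m³.

6005 cubic metres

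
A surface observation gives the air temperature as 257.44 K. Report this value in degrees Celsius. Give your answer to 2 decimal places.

°C = 257.44 − 273.15 = -15.71 °C.

-15.71 °C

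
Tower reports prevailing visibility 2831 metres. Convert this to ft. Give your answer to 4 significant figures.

1 m = 3.28084 ft, so 2831 × 3.28084 = 9288 ft.

9288 ft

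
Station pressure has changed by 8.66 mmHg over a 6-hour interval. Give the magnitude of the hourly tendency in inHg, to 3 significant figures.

8.66 mmHg / 6 h × 0.0393701 inHg/mmHg = 0.0568 inHg/h.

0.0568 inHg per hour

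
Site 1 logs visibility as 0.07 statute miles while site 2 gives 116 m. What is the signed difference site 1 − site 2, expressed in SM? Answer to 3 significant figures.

-0.00208 SM

site 2: 116 m = 0.0720791 SM.
Difference: 0.0700000 − 0.0720791 = -0.00208 SM.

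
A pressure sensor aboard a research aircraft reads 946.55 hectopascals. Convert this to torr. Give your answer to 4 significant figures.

1 hPa = 0.750062 mmHg, so 946.55 × 0.750062 = 710.0 mmHg.

710.0 mmHg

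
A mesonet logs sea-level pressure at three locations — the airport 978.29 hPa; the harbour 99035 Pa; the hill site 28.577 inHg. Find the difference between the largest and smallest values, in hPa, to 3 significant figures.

22.6 hPa

the harbour: 99035 Pa = 990.350 hPa.
the hill site: 28.577 inHg = 967.728 hPa.
Spread: 990.350 − 967.728 = 22.6 hPa.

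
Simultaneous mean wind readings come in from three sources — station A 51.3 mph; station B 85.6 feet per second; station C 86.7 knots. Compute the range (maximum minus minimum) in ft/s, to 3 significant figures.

71.1 ft/s

station A: 51.3 mph = 75.240 ft/s.
station C: 86.7 kt = 146.333 ft/s.
Spread: 146.333 − 75.240 = 71.1 ft/s.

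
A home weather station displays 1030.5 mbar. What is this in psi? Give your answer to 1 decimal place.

14.9 psi

1 mb = 0.0145038 psi, so 1030.5 × 0.0145038 = 14.9 psi.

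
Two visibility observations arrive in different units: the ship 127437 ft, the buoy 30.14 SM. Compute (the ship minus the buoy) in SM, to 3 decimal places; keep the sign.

-6.004 SM

the ship: 127437 ft = 24.13580 SM.
Difference: 24.13580 − 30.14000 = -6.004 SM.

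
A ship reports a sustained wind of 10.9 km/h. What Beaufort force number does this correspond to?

10.9 km/h = 3.0 m/s, which is Beaufort 2 (light breeze, 1.6–3.3 m/s).

Beaufort force 2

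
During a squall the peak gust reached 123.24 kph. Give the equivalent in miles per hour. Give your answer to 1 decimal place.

1 km/h = 0.621371 mph, so 123.24 × 0.621371 = 76.6 mph.

76.6 mph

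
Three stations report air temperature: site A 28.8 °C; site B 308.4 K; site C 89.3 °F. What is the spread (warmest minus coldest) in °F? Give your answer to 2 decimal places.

site B: 308.4 K = 35.250 °C.
site C: 89.3 °F = 31.833 °C.
Spread: 35.250 − 28.800 = 6.450 °C = 11.61 °F.

11.61 °F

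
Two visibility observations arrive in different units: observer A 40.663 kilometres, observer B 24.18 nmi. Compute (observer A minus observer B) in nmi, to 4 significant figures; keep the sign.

observer A: 40.663 km = 21.95626 nmi.
Difference: 21.95626 − 24.18000 = -2.224 nmi.

-2.224 nmi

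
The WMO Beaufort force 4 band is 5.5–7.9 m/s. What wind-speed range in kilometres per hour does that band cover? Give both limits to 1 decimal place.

19.8 to 28.4 km/h

5.5–7.9 m/s × 3.6 = 19.8–28.4 km/h.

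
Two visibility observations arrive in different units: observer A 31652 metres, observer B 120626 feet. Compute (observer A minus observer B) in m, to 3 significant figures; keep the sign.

observer B: 120626 ft = 36766.80 m.
Difference: 31652.00 − 36766.80 = -5110 m.

-5110 m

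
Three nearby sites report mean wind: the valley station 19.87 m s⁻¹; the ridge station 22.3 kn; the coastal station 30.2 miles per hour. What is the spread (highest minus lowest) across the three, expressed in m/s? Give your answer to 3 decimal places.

8.398 m/s

the ridge station: 22.3 kt = 11.47211 m/s.
the coastal station: 30.2 mph = 13.50061 m/s.
Spread: 19.87000 − 11.47211 = 8.398 m/s.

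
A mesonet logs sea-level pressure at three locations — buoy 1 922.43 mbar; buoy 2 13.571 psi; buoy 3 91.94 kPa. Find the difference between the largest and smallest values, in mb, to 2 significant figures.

buoy 2: 13.571 psi = 935.69 mb.
buoy 3: 91.94 kPa = 919.40 mb.
Spread: 935.69 − 919.40 = 16 mb.

16 mb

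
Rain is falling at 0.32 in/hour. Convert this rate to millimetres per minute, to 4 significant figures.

0.1355 mm/minute

0.32 in/hour × 25.4 mm/in × 0.0166667 hour/minute = 0.1355 mm/minute.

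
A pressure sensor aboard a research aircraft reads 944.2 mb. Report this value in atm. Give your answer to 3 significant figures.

0.932 atm

1 mb = 0.000986923 atm, so 944.2 × 0.000986923 = 0.932 atm.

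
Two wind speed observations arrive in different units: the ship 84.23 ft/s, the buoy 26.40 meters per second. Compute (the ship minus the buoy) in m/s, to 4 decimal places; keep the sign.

the ship: 84.23 ft/s = 25.673304 m/s.
Difference: 25.673304 − 26.400000 = -0.7267 m/s.

-0.7267 m/s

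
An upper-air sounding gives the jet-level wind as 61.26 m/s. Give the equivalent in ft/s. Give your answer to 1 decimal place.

1 m/s = 3.28084 ft/s, so 61.26 × 3.28084 = 201.0 ft/s.

201.0 ft/s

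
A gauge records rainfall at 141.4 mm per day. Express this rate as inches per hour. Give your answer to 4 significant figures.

141.4 mm/day × 0.0393701 in/mm × 0.0416667 day/hour = 0.2320 in/hour.

0.2320 in/hour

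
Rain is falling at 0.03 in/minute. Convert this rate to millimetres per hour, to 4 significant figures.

0.03 in/minute × 25.4 mm/in × 60 minute/hour = 45.72 mm/hour.

45.72 mm/hour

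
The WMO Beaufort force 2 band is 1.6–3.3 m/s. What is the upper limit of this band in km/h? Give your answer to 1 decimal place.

11.9 km/h

1.6–3.3 m/s × 3.6 = 5.8–11.9 km/h.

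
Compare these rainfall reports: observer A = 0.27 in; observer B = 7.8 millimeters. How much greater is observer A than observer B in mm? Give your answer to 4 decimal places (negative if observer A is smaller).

observer A: 0.27 in = 6.858000 mm.
Difference: 6.858000 − 7.800000 = -0.9420 mm.

-0.9420 mm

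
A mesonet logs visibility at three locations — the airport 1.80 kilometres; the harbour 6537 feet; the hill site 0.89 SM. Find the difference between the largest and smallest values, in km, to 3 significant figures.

0.560 km

the harbour: 6537 ft = 1.99248 km.
the hill site: 0.89 SM = 1.43232 km.
Spread: 1.99248 − 1.43232 = 0.560 km.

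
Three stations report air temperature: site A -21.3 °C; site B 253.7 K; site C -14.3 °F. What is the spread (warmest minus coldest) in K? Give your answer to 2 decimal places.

site B: 253.7 K = -19.450 °C.
site C: -14.3 °F = -25.722 °C.
Spread: (-19.450) − (-25.722) = 6.272 °C.

6.27 K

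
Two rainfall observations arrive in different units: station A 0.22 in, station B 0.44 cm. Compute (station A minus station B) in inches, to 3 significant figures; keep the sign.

0.0468 in

station B: 0.44 cm = 0.173228 in.
Difference: 0.220000 − 0.173228 = 0.0468 in.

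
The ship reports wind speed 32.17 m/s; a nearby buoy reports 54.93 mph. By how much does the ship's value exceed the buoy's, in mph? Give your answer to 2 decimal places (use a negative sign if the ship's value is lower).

17.03 mph

the ship: 32.17 m/s = 71.9622 mph.
Difference: 71.9622 − 54.9300 = 17.03 mph.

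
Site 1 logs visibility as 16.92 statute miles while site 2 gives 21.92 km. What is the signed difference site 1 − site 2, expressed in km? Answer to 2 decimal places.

site 1: 16.92 SM = 27.2301 km.
Difference: 27.2301 − 21.9200 = 5.31 km.

5.31 km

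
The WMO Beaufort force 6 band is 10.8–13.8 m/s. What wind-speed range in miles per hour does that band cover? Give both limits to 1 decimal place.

24.2 to 30.9 mph

10.8–13.8 m/s × 2.237 = 24.2–30.9 mph.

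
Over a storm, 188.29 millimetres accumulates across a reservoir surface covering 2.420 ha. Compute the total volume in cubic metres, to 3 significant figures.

Area: 2.420 ha = 24200 m².
1 mm over 1 m² is 1 L, so volume = 188.29 × 24200 = 4556618 L = 4560 m³.

4560 cubic metres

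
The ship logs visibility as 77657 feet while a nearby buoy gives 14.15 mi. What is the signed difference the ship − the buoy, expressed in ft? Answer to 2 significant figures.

the buoy: 14.15 SM = 74712.00 ft.
Difference: 77657.00 − 74712.00 = 2900 ft.

2900 ft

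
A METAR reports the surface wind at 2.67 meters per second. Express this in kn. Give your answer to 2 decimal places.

5.19 kt

1 m/s = 1.94384 kt, so 2.67 × 1.94384 = 5.19 kt.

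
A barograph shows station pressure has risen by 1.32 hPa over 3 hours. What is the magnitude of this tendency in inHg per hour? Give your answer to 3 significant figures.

0.0130 inHg per hour

1.32 hPa / 3 h × 0.02953 inHg/hPa = 0.0130 inHg/h.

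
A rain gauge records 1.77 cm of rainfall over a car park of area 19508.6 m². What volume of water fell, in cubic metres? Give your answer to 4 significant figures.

345.3 cubic metres

Depth: 1.77 cm × 10 = 17.7 mm.
1 mm over 1 m² is 1 L, so volume = 17.7 × 19508.6 = 345302.22 L = 345.3 m³.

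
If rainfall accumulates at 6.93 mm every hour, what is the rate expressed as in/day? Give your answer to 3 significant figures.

6.93 mm/hour × 0.0393701 in/mm × 24 hour/day = 6.55 in/day.

6.55 in/day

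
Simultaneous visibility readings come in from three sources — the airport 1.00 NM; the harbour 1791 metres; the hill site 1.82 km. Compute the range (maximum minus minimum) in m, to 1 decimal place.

61.0 m

the airport: 1.00 nmi = 1852.000 m.
the hill site: 1.82 km = 1820.000 m.
Spread: 1852.000 − 1791.000 = 61.0 m.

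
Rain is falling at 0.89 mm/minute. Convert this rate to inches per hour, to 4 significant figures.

0.89 mm/minute × 0.0393701 in/mm × 60 minute/hour = 2.102 in/hour.

2.102 in/hour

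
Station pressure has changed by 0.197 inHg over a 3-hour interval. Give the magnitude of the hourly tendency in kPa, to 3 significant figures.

0.197 inHg / 3 h × 3.38639 kPa/inHg = 0.222 kPa/h.

0.222 kPa per hour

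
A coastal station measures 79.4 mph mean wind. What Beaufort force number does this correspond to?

79.4 mph = 35.5 m/s, which is Beaufort 12 (hurricane force, ≥32.7 m/s).

Beaufort force 12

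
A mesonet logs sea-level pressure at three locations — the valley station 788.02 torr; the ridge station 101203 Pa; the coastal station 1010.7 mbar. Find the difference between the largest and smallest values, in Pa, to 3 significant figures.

3990 Pa

the valley station: 788.02 mmHg = 105060.71 Pa.
the coastal station: 1010.7 mb = 101070.00 Pa.
Spread: 105060.71 − 101070.00 = 3990 Pa.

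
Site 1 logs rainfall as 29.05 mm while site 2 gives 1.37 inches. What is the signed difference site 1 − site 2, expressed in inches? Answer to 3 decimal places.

site 1: 29.05 mm = 1.14370 in.
Difference: 1.14370 − 1.37000 = -0.226 in.

-0.226 in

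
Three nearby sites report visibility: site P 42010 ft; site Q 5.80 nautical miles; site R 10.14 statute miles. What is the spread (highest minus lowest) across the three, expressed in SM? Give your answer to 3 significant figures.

3.47 SM

site P: 42010 ft = 7.9564 SM.
site Q: 5.80 nmi = 6.6745 SM.
Spread: 10.1400 − 6.6745 = 3.47 SM.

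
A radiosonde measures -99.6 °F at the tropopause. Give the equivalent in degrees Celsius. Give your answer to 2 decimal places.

°C = (°F − 32) × 5/9 = (-99.6 − 32) / 1.8 = -73.11 °C.

-73.11 °C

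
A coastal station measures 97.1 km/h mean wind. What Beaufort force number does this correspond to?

97.1 km/h = 27.0 m/s, which is Beaufort 10 (storm, 24.5–28.4 m/s).

Beaufort force 10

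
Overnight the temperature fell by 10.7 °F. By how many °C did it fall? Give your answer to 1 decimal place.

Converting a difference, only the 9/5 scale factor applies: Δ°C = 10.7 × 0.5556 = 5.9 °C.

5.9 °C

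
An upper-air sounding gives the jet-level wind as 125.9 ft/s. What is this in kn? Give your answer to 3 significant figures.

74.6 kt

1 ft/s = 0.592484 kt, so 125.9 × 0.592484 = 74.6 kt.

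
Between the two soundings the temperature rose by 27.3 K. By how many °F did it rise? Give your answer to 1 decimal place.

49.1 °F

For a temperature change the 32° offset cancels: Δ°F = 27.3 × 1.8 = 49.1 °F.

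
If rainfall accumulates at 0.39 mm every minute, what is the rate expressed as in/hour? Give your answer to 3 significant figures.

0.921 in/hour

0.39 mm/minute × 0.0393701 in/mm × 60 minute/hour = 0.921 in/hour.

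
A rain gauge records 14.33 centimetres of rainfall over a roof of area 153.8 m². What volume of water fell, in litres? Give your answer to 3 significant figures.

22000 litres

Depth: 14.33 cm × 10 = 143.3 mm.
1 mm over 1 m² is 1 L, so volume = 143.3 × 153.8 = 22039.54 L ≈ 22000 L.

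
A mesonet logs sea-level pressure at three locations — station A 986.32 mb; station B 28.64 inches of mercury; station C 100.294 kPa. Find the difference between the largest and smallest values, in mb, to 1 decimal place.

33.1 mb

station B: 28.64 inHg = 969.862 mb.
station C: 100.294 kPa = 1002.940 mb.
Spread: 1002.940 − 969.862 = 33.1 mb.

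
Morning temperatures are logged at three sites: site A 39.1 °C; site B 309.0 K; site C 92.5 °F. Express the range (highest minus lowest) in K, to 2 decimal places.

site B: 309.0 K = 35.850 °C.
site C: 92.5 °F = 33.611 °C.
Spread: 39.100 − 33.611 = 5.489 °C.

5.49 K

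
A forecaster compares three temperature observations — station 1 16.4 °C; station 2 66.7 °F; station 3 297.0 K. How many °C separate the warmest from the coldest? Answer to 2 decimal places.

station 2: 66.7 °F = 19.278 °C.
station 3: 297.0 K = 23.850 °C.
Spread: 23.850 − 16.400 = 7.450 °C.

7.45 °C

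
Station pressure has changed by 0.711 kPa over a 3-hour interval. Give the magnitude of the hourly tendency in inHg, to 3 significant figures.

0.711 kPa / 3 h × 0.2953 inHg/kPa = 0.0700 inHg/h.

0.0700 inHg per hour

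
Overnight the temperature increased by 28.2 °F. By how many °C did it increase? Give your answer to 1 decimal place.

15.7 °C

A change of 1 °C equals a change of 1.8 °F: Δ°C = 28.2 × 0.5556 = 15.7 °C.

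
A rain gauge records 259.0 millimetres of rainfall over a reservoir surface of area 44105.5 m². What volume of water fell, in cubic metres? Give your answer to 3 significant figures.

1 mm over 1 m² is 1 L, so volume = 259 × 44105.5 = 11423324 L = 11400 m³.

11400 cubic metres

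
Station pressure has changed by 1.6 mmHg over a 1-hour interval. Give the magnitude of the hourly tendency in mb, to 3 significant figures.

2.13 mb per hour

1.6 mmHg / 1 h × 1.33322 mb/mmHg = 2.13 mb/h.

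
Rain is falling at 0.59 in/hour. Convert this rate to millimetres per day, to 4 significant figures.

0.59 in/hour × 25.4 mm/in × 24 hour/day = 359.7 mm/day.

359.7 mm/day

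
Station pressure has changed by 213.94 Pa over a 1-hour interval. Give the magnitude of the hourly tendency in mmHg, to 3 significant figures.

213.94 Pa / 1 h × 0.00750062 mmHg/Pa = 1.60 mmHg/h.

1.60 mmHg per hour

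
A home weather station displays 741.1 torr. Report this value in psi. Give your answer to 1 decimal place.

1 mmHg = 0.0193368 psi, so 741.1 × 0.0193368 = 14.3 psi.

14.3 psi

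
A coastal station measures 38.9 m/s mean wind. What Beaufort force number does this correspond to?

38.9 m/s lies in the Beaufort 12 band (hurricane force, ≥32.7 m/s).

Beaufort force 12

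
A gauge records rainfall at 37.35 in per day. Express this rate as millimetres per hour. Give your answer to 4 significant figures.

37.35 in/day × 25.4 mm/in × 0.0416667 day/hour = 39.53 mm/hour.

39.53 mm/hour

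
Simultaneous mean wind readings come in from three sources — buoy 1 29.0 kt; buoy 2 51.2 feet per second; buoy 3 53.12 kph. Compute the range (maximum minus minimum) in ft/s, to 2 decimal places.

2.79 ft/s

buoy 1: 29.0 kt = 48.9465 ft/s.
buoy 3: 53.12 km/h = 48.4106 ft/s.
Spread: 51.2000 − 48.4106 = 2.79 ft/s.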